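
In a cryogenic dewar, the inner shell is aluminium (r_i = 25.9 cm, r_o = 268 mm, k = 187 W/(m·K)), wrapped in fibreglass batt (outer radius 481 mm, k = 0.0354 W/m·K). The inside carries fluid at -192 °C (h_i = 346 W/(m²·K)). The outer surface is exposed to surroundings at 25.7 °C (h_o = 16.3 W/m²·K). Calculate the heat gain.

Q = 58.2 W

Treat each layer as a resistance in series:
  R_conv,in = 1/(4πr²h) = 1/(4π·0.259²·346) = 0.003429 K/W
  R_aluminium = (1/0.259 − 1/0.268)/(4πk) = 0.1297/(4π·187) = 5.518×10^-5 K/W
  R_fibreglass batt = (1/0.268 − 1/0.481)/(4πk) = 1.652/(4π·0.0354) = 3.714 K/W
  R_conv,out = 1/(4πr²h) = 1/(4π·0.481²·16.3) = 0.02110 K/W
ΣR = 0.003429 + 5.518×10^-5 + 3.714 + 0.02110 = 3.739 K/W
Q = ΔT/ΣR = (-192 °C − 25.7 °C)/3.739 = -58.2 W
(Negative Q ⇒ heat flows inward; heat gain = 58.2 W.)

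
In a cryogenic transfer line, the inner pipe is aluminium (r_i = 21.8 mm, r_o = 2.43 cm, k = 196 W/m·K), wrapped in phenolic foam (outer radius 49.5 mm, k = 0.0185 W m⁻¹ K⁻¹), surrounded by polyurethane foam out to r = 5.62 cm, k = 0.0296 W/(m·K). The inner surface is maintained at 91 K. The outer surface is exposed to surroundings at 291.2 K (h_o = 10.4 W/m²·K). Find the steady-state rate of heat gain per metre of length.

Q' = 28.3 W/m

Treat each layer as a resistance in series:
  R'_aluminium = ln(0.0243/0.0218)/(2πk) = 0.1086/(2π·196) = 8.816×10^-5 m·K/W
  R'_phenolic foam = ln(0.0495/0.0243)/(2πk) = 0.7115/(2π·0.0185) = 6.121 m·K/W
  R'_polyurethane foam = ln(0.0562/0.0495)/(2πk) = 0.1269/(2π·0.0296) = 0.6826 m·K/W
  R'_conv,out = 1/(2πr h) = 1/(2π·0.0562·10.4) = 0.2723 m·K/W
ΣR = 8.816×10^-5 + 6.121 + 0.6826 + 0.2723 = 7.076 m·K/W
Q' = ΔT/ΣR = (91 K − 291.2 K)/7.076 = -28.3 W/m
(Negative Q' ⇒ heat flows inward; heat gain = 28.3 W/m.)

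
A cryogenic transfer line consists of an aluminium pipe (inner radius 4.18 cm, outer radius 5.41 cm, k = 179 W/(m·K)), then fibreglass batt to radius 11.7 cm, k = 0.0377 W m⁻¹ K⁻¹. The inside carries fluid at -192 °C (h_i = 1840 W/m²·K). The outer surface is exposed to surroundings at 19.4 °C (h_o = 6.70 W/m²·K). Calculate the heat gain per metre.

Q' = 61.1 W/m

Treat each layer as a resistance in series:
  R'_conv,in = 1/(2πr h) = 1/(2π·0.0418·1840) = 0.002069 m·K/W
  R'_aluminium = ln(0.0541/0.0418)/(2πk) = 0.2579/(2π·179) = 2.293×10^-4 m·K/W
  R'_fibreglass batt = ln(0.117/0.0541)/(2πk) = 0.7713/(2π·0.0377) = 3.256 m·K/W
  R'_conv,out = 1/(2πr h) = 1/(2π·0.117·6.70) = 0.2030 m·K/W
ΣR = 0.002069 + 2.293×10^-4 + 3.256 + 0.2030 = 3.461 m·K/W
Q' = ΔT/ΣR = (-192 °C − 19.4 °C)/3.461 = -61.1 W/m
(Negative Q' ⇒ heat flows inward; heat gain = 61.1 W/m.)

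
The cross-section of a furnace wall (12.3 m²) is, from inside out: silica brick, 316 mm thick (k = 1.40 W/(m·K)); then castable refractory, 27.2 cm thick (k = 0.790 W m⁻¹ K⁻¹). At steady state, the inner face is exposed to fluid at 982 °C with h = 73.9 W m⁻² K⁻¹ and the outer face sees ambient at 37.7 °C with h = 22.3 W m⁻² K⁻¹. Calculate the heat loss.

Q = 18.5 kW

Resistance network (inner→outer):
  R_conv,in = 1/(hA) = 1/(73.9·12.3) = 0.001100 K/W
  R_silica brick = L/(kA) = 0.316/(1.40·12.3) = 0.01835 K/W
  R_castable refractory = L/(kA) = 0.272/(0.790·12.3) = 0.02799 K/W
  R_conv,out = 1/(hA) = 1/(22.3·12.3) = 0.003646 K/W
ΣR = 0.001100 + 0.01835 + 0.02799 + 0.003646 = 0.05109 K/W
Q = ΔT/ΣR = (982 °C − 37.7 °C)/0.05109 = 18500 W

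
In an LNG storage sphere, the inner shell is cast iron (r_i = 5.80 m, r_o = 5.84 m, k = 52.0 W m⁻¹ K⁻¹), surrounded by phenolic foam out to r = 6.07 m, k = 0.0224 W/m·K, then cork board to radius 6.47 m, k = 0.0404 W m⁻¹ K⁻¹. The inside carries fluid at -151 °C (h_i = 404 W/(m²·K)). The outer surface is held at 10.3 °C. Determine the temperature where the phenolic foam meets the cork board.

T = -64.7 °C

Resistance network (inner→outer):
  R_conv,in = 1/(4πr²h) = 1/(4π·5.80²·404) = 5.855×10^-6 K/W
  R_cast iron = (1/5.80 − 1/5.84)/(4πk) = 0.001181/(4π·52.0) = 1.807×10^-6 K/W
  R_phenolic foam = (1/5.84 − 1/6.07)/(4πk) = 0.006488/(4π·0.0224) = 0.02305 K/W
  R_cork board = (1/6.07 − 1/6.47)/(4πk) = 0.01019/(4π·0.0404) = 0.02006 K/W
ΣR = 5.855×10^-6 + 1.807×10^-6 + 0.02305 + 0.02006 = 0.04312 K/W
Q = ΔT/ΣR = (-151 °C − 10.3 °C)/0.04312 = -3741 W
From the inner boundary to the phenolic foam/cork board interface, ΣR_partial = 0.02306 K/W.
T_interface = T_in − Q·ΣR_partial = -151 °C − (-3741)(0.02306) = -64.7 °C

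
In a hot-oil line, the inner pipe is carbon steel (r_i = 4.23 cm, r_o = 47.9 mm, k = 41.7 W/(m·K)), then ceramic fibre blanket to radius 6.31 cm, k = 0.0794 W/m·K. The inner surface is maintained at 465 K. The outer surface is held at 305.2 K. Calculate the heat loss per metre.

Treat each layer as a resistance in series:
  R'_carbon steel = ln(0.0479/0.0423)/(2πk) = 0.1243/(2π·41.7) = 4.745×10^-4 m·K/W
  R'_ceramic fibre blanket = ln(0.0631/0.0479)/(2πk) = 0.2756/(2π·0.0794) = 0.5524 m·K/W
ΣR = 4.745×10^-4 + 0.5524 = 0.5529 m·K/W
Q' = ΔT/ΣR = (465 K − 305.2 K)/0.5529 = 289 W/m

Q' = 289 W/m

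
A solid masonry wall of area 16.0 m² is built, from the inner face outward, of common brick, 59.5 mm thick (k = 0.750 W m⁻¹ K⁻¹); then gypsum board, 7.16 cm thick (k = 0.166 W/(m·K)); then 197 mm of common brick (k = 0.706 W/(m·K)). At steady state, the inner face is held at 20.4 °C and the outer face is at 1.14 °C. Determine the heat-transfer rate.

Q = 390 W

Resistance network (inner→outer):
  R_common brick = L/(kA) = 0.0595/(0.750·16.0) = 0.004958 K/W
  R_gypsum board = L/(kA) = 0.0716/(0.166·16.0) = 0.02696 K/W
  R_common brick = L/(kA) = 0.197/(0.706·16.0) = 0.01744 K/W
ΣR = 0.004958 + 0.02696 + 0.01744 = 0.04936 K/W
Q = ΔT/ΣR = (20.4 °C − 1.14 °C)/0.04936 = 390 W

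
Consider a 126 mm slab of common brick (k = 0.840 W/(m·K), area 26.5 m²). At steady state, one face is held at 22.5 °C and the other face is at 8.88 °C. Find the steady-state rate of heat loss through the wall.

Q = kA·ΔT/L = 0.840 × 26.5 × |22.5 °C − 8.88 °C| / 0.126 = 2410 W

Q = 2410 W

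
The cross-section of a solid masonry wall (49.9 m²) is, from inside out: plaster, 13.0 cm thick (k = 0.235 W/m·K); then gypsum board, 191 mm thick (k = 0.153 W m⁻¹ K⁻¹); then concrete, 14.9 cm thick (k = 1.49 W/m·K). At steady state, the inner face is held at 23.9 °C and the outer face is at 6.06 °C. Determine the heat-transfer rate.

Resistance network (inner→outer):
  R_plaster = L/(kA) = 0.130/(0.235·49.9) = 0.01109 K/W
  R_gypsum board = L/(kA) = 0.191/(0.153·49.9) = 0.02502 K/W
  R_concrete = L/(kA) = 0.149/(1.49·49.9) = 0.002004 K/W
ΣR = 0.01109 + 0.02502 + 0.002004 = 0.03811 K/W
Q = ΔT/ΣR = (23.9 °C − 6.06 °C)/0.03811 = 468 W

Q = 468 W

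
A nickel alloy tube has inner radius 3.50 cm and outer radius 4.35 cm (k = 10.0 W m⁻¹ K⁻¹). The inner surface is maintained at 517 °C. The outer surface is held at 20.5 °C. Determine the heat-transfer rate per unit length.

Q' = 2πk·ΔT/ln(r₂/r₁) = 2π × 10.0 × 496.5 / ln(0.0435/0.0350) = 1.43×10^5 W/m

Q' = 1.43×10^5 W/m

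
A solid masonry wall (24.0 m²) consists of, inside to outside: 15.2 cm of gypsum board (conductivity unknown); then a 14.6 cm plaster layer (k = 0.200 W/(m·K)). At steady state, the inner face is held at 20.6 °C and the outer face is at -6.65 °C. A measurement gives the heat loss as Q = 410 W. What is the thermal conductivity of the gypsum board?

k = 0.176 W/m·K

ΣR = ΔT/Q = |20.6 − -6.65|/410 = 0.06646 K/W
Known resistances:
  R_plaster = L/(kA) = 0.146/(0.200·24.0) = 0.03042 K/W
R_gypsum board = ΣR − ΣR_known = 0.06646 − 0.03042 = 0.03604 K/W
L/(kA) = 0.03604 ⇒ k = 0.152/(0.03604·24.0) = 0.176 W/m·K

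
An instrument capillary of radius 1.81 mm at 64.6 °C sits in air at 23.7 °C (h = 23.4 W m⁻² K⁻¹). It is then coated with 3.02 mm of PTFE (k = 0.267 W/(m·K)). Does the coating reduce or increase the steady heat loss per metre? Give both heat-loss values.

increases: 10.9 → 20.5 W/m

Critical radius for a cylinder: r_cr = k/h = 0.0114 m = 1.14 cm.
Outer radius after coating: r₂ = 0.00181 + 0.00302 = 0.00483 m.
Since r₁ < r_cr and r₂ ≤ r_cr, the coating moves toward the maximum at r_cr — heat loss rises.
Bare: R = 1/(2πr₁h) = 3.758 m·K/W; Q = 40.9/3.758 = 10.9 W/m.
Coated: R = R_cond + R_conv = 1.993 m·K/W; Q = 40.9/1.993 = 20.5 W/m.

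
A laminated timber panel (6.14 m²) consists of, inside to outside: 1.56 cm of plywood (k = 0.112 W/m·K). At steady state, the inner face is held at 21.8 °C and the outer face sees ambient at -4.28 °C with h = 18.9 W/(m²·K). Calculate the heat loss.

Treat each layer as a resistance in series:
  R_plywood = L/(kA) = 0.0156/(0.112·6.14) = 0.02268 K/W
  R_conv,out = 1/(hA) = 1/(18.9·6.14) = 0.008617 K/W
ΣR = 0.02268 + 0.008617 = 0.03130 K/W
Q = ΔT/ΣR = (21.8 °C − -4.28 °C)/0.03130 = 833 W

Q = 833 W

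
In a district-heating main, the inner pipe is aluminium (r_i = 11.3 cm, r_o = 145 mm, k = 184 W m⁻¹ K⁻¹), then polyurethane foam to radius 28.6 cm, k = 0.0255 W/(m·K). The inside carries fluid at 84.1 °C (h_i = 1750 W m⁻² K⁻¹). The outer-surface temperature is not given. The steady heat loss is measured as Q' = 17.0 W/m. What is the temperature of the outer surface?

T_out = 12.0 °C

Sum the resistances:
  R'_conv,in = 1/(2πr h) = 1/(2π·0.113·1750) = 8.048×10^-4 m·K/W
  R'_aluminium = ln(0.145/0.113)/(2πk) = 0.2493/(2π·184) = 2.157×10^-4 m·K/W
  R'_polyurethane foam = ln(0.286/0.145)/(2πk) = 0.6793/(2π·0.0255) = 4.240 m·K/W
ΣR = 4.241 m·K/W
ΔT = Q'·ΣR = 17.0 × 4.241 = 72.10 K
Heat flows outward, so T_out = T_in − ΔT = 84.1 − 72.10 = 12.0 °C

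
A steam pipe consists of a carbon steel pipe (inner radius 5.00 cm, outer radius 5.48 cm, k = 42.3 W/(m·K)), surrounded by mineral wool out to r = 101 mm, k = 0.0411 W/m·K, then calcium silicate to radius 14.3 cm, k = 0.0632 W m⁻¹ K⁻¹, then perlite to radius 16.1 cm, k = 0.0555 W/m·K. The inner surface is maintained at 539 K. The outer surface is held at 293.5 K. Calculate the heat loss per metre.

Treat each layer as a resistance in series:
  R'_carbon steel = ln(0.0548/0.0500)/(2πk) = 0.09167/(2π·42.3) = 3.449×10^-4 m·K/W
  R'_mineral wool = ln(0.101/0.0548)/(2πk) = 0.6114/(2π·0.0411) = 2.368 m·K/W
  R'_calcium silicate = ln(0.143/0.101)/(2πk) = 0.3477/(2π·0.0632) = 0.8757 m·K/W
  R'_perlite = ln(0.161/0.143)/(2πk) = 0.1186/(2π·0.0555) = 0.3400 m·K/W
ΣR = 3.449×10^-4 + 2.368 + 0.8757 + 0.3400 = 3.584 m·K/W
Q' = ΔT/ΣR = (539 K − 293.5 K)/3.584 = 68.5 W/m

Q' = 68.5 W/m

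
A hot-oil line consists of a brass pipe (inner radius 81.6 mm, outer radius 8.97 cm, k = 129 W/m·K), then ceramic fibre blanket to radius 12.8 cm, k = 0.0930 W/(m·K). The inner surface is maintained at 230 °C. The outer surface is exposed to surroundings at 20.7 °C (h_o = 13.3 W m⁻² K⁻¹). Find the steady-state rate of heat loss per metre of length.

Q' = 298 W/m

Treat each layer as a resistance in series:
  R'_brass = ln(0.0897/0.0816)/(2πk) = 0.09464/(2π·129) = 1.168×10^-4 m·K/W
  R'_ceramic fibre blanket = ln(0.128/0.0897)/(2πk) = 0.3556/(2π·0.0930) = 0.6085 m·K/W
  R'_conv,out = 1/(2πr h) = 1/(2π·0.128·13.3) = 0.09349 m·K/W
ΣR = 1.168×10^-4 + 0.6085 + 0.09349 = 0.7021 m·K/W
Q' = ΔT/ΣR = (230 °C − 20.7 °C)/0.7021 = 298 W/m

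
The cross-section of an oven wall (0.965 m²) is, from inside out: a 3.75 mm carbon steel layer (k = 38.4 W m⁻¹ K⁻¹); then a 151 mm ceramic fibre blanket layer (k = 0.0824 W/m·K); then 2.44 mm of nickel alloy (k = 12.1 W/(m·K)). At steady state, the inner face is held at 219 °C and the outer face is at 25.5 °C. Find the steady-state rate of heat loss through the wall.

Series thermal resistances, inner to outer:
  R_carbon steel = L/(kA) = 0.00375/(38.4·0.965) = 1.012×10^-4 K/W
  R_ceramic fibre blanket = L/(kA) = 0.151/(0.0824·0.965) = 1.899 K/W
  R_nickel alloy = L/(kA) = 0.00244/(12.1·0.965) = 2.090×10^-4 K/W
ΣR = 1.012×10^-4 + 1.899 + 2.090×10^-4 = 1.899 K/W
Q = ΔT/ΣR = (219 °C − 25.5 °C)/1.899 = 102 W

Q = 102 W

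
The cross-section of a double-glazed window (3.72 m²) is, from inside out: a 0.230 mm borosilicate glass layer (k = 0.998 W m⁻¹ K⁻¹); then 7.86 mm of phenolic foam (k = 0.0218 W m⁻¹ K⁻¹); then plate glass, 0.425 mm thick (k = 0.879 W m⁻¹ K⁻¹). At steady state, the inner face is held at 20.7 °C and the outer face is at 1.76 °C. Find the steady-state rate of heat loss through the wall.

Treat each layer as a resistance in series:
  R_borosilicate glass = L/(kA) = 2.30×10^-4/(0.998·3.72) = 6.195×10^-5 K/W
  R_phenolic foam = L/(kA) = 0.00786/(0.0218·3.72) = 0.09692 K/W
  R_plate glass = L/(kA) = 4.25×10^-4/(0.879·3.72) = 1.300×10^-4 K/W
ΣR = 6.195×10^-5 + 0.09692 + 1.300×10^-4 = 0.09711 K/W
Q = ΔT/ΣR = (20.7 °C − 1.76 °C)/0.09711 = 195 W

Q = 195 W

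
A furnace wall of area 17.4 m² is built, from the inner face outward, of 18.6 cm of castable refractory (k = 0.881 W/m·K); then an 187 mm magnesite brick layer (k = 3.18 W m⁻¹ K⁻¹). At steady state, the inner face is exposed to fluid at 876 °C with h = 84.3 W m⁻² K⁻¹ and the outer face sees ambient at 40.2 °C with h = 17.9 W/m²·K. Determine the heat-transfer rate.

Q = 43100 W

Treat each layer as a resistance in series:
  R_conv,in = 1/(hA) = 1/(84.3·17.4) = 6.817×10^-4 K/W
  R_castable refractory = L/(kA) = 0.186/(0.881·17.4) = 0.01213 K/W
  R_magnesite brick = L/(kA) = 0.187/(3.18·17.4) = 0.003380 K/W
  R_conv,out = 1/(hA) = 1/(17.9·17.4) = 0.003211 K/W
ΣR = 6.817×10^-4 + 0.01213 + 0.003380 + 0.003211 = 0.01940 K/W
Q = ΔT/ΣR = (876 °C − 40.2 °C)/0.01940 = 43100 W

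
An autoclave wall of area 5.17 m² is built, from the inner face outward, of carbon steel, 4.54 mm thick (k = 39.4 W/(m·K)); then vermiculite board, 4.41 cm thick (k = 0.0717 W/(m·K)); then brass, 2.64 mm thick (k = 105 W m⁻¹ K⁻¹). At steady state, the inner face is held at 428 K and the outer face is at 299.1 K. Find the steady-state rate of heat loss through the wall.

Treat each layer as a resistance in series:
  R_carbon steel = L/(kA) = 0.00454/(39.4·5.17) = 2.229×10^-5 K/W
  R_vermiculite board = L/(kA) = 0.0441/(0.0717·5.17) = 0.1190 K/W
  R_brass = L/(kA) = 0.00264/(105·5.17) = 4.863×10^-6 K/W
ΣR = 2.229×10^-5 + 0.1190 + 4.863×10^-6 = 0.1190 K/W
Q = ΔT/ΣR = (428 K − 299.1 K)/0.1190 = 1080 W

Q = 1080 W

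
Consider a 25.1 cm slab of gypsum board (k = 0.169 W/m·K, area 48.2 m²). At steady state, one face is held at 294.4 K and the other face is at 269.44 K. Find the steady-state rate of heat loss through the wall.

Q = 810 W

Q = kA·ΔT/L = 0.169 × 48.2 × |294.4 K − 269.44 K| / 0.251 = 810 W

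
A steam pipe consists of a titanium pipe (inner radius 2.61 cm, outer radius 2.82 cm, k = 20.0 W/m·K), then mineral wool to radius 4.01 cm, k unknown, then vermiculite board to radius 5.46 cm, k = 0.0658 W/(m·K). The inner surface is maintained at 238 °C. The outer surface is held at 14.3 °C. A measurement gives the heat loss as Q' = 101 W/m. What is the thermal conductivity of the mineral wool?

ΣR = ΔT/Q' = |238 − 14.3|/101 = 2.215 m·K/W
Known resistances:
  R'_titanium = ln(0.0282/0.0261)/(2πk) = 0.07739/(2π·20.0) = 6.158×10^-4 m·K/W
  R'_vermiculite board = ln(0.0546/0.0401)/(2πk) = 0.3087/(2π·0.0658) = 0.7466 m·K/W
R_mineral wool = ΣR − ΣR_known = 2.215 − 0.7472 = 1.468 m·K/W
ln(r₂/r₁)/(2πk) = 1.468 ⇒ k = 0.3521/(2π·1.468) = 0.0382 W/m·K

k = 0.0382 W/m·K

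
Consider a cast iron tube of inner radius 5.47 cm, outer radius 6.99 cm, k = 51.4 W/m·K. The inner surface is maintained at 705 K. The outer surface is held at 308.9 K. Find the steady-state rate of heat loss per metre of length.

Q' = 5.22×10^5 W/m

Q' = 2πk·ΔT/ln(r₂/r₁) = 2π × 51.4 × 396.1 / ln(0.0699/0.0547) = 5.22×10^5 W/m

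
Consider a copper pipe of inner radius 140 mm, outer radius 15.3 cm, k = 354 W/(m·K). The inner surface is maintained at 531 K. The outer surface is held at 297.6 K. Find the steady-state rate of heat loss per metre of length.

Q' = 5850 kW/m

Q' = 2πk·ΔT/ln(r₂/r₁) = 2π × 354 × 233.4 / ln(0.153/0.140) = 5.85×10^6 W/m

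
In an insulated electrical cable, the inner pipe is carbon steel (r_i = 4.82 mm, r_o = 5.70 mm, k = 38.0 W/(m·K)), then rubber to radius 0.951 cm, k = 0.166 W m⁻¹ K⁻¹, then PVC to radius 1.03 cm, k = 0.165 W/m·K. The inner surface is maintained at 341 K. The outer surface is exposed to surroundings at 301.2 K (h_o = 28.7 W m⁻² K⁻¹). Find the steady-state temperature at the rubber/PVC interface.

T = 323.3 K

Treat each layer as a resistance in series:
  R'_carbon steel = ln(0.00570/0.00482)/(2πk) = 0.1677/(2π·38.0) = 7.023×10^-4 m·K/W
  R'_rubber = ln(0.00951/0.00570)/(2πk) = 0.5119/(2π·0.166) = 0.4908 m·K/W
  R'_PVC = ln(0.0103/0.00951)/(2πk) = 0.07980/(2π·0.165) = 0.07697 m·K/W
  R'_conv,out = 1/(2πr h) = 1/(2π·0.0103·28.7) = 0.5384 m·K/W
ΣR = 7.023×10^-4 + 0.4908 + 0.07697 + 0.5384 = 1.107 m·K/W
Q' = ΔT/ΣR = (341 K − 301.2 K)/1.107 = 35.95 W/m
From the inner boundary to the rubber/PVC interface, ΣR_partial = 0.4915 m·K/W.
T_interface = T_in − Q'·ΣR_partial = 341 K − (35.95)(0.4915) = 323.3 K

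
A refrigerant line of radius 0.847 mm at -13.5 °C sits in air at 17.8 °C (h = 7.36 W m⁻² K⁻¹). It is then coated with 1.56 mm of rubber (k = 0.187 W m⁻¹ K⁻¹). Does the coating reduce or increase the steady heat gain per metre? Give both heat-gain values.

increases: 1.23 → 3.17 W/m

Critical radius for a cylinder: r_cr = k/h = 0.0254 m = 2.54 cm.
Outer radius after coating: r₂ = 8.47×10^-4 + 0.00156 = 0.002407 m.
Since r₁ < r_cr and r₂ ≤ r_cr, the coating moves toward the maximum at r_cr — heat gain rises.
Bare: R = 1/(2πr₁h) = 25.53 m·K/W; Q = 31.3/25.53 = 1.23 W/m.
Coated: R = R_cond + R_conv = 9.873 m·K/W; Q = 31.3/9.873 = 3.17 W/m.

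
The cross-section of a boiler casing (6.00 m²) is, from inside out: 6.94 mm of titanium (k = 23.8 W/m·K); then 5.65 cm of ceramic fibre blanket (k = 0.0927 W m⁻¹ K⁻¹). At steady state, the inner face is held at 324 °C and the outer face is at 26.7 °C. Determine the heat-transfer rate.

Q = 2.93 kW

Series thermal resistances, inner to outer:
  R_titanium = L/(kA) = 0.00694/(23.8·6.00) = 4.860×10^-5 K/W
  R_ceramic fibre blanket = L/(kA) = 0.0565/(0.0927·6.00) = 0.1016 K/W
ΣR = 4.860×10^-5 + 0.1016 = 0.1016 K/W
Q = ΔT/ΣR = (324 °C − 26.7 °C)/0.1016 = 2930 W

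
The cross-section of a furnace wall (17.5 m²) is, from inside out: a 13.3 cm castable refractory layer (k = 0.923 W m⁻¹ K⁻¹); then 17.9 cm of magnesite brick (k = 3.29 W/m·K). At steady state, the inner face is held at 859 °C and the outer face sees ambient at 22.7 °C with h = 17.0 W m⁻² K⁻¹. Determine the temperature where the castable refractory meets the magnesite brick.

T = 391 °C

Treat each layer as a resistance in series:
  R_castable refractory = L/(kA) = 0.133/(0.923·17.5) = 0.008234 K/W
  R_magnesite brick = L/(kA) = 0.179/(3.29·17.5) = 0.003109 K/W
  R_conv,out = 1/(hA) = 1/(17.0·17.5) = 0.003361 K/W
ΣR = 0.008234 + 0.003109 + 0.003361 = 0.01470 K/W
Q = ΔT/ΣR = (859 °C − 22.7 °C)/0.01470 = 56890 W
From the inner boundary to the castable refractory/magnesite brick interface, ΣR_partial = 0.008234 K/W.
T_interface = T_in − Q·ΣR_partial = 859 °C − (56890)(0.008234) = 391 °C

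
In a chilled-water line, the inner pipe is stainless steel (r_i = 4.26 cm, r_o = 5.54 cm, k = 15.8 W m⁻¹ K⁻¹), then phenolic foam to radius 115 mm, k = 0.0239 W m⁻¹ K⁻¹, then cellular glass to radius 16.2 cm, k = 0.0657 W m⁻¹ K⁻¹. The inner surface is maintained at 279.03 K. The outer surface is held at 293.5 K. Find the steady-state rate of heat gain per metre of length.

Resistance network (inner→outer):
  R'_stainless steel = ln(0.0554/0.0426)/(2πk) = 0.2627/(2π·15.8) = 0.002646 m·K/W
  R'_phenolic foam = ln(0.115/0.0554)/(2πk) = 0.7304/(2π·0.0239) = 4.864 m·K/W
  R'_cellular glass = ln(0.162/0.115)/(2πk) = 0.3427/(2π·0.0657) = 0.8301 m·K/W
ΣR = 0.002646 + 4.864 + 0.8301 = 5.697 m·K/W
Q' = ΔT/ΣR = (279.03 K − 293.5 K)/5.697 = -2.54 W/m
(Negative Q' ⇒ heat flows inward; heat gain = 2.54 W/m.)

Q' = 2.54 W/m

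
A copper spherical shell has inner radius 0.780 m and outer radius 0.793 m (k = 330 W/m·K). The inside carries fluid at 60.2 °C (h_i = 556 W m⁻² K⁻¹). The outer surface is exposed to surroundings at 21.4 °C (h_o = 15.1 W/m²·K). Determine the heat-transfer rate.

Series thermal resistances, inner to outer:
  R_conv,in = 1/(4πr²h) = 1/(4π·0.780²·556) = 2.352×10^-4 K/W
  R_copper = (1/0.780 − 1/0.793)/(4πk) = 0.02102/(4π·330) = 5.068×10^-6 K/W
  R_conv,out = 1/(4πr²h) = 1/(4π·0.793²·15.1) = 0.008380 K/W
ΣR = 2.352×10^-4 + 5.068×10^-6 + 0.008380 = 0.008620 K/W
Q = ΔT/ΣR = (60.2 °C − 21.4 °C)/0.008620 = 4500 W

Q = 4500 W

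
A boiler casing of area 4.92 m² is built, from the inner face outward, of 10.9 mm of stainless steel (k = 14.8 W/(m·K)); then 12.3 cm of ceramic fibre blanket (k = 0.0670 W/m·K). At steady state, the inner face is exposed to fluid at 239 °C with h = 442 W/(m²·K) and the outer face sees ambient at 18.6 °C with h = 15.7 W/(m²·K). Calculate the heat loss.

Q = 570 W

Series thermal resistances, inner to outer:
  R_conv,in = 1/(hA) = 1/(442·4.92) = 4.598×10^-4 K/W
  R_stainless steel = L/(kA) = 0.0109/(14.8·4.92) = 1.497×10^-4 K/W
  R_ceramic fibre blanket = L/(kA) = 0.123/(0.0670·4.92) = 0.3731 K/W
  R_conv,out = 1/(hA) = 1/(15.7·4.92) = 0.01295 K/W
ΣR = 4.598×10^-4 + 1.497×10^-4 + 0.3731 + 0.01295 = 0.3867 K/W
Q = ΔT/ΣR = (239 °C − 18.6 °C)/0.3867 = 570 W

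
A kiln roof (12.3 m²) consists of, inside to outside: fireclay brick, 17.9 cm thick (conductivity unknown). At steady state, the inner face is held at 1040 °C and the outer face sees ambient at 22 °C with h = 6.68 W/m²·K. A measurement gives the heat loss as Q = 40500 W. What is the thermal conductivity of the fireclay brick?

k = 1.12 W/m·K

ΣR = ΔT/Q = |1040 − 22|/40500 = 0.02514 K/W
Known resistances:
  R_conv,out = 1/(hA) = 1/(6.68·12.3) = 0.01217 K/W
R_fireclay brick = ΣR − ΣR_known = 0.02514 − 0.01217 = 0.01297 K/W
L/(kA) = 0.01297 ⇒ k = 0.179/(0.01297·12.3) = 1.12 W/m·K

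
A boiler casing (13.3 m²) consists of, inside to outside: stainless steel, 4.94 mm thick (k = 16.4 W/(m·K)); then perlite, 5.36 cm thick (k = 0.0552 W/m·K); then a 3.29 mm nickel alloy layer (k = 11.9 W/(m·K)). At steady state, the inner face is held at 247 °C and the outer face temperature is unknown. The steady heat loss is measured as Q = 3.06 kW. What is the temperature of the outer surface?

Sum the resistances:
  R_stainless steel = L/(kA) = 0.00494/(16.4·13.3) = 2.265×10^-5 K/W
  R_perlite = L/(kA) = 0.0536/(0.0552·13.3) = 0.07301 K/W
  R_nickel alloy = L/(kA) = 0.00329/(11.9·13.3) = 2.079×10^-5 K/W
ΣR = 0.07305 K/W
ΔT = Q·ΣR = 3060 × 0.07305 = 223.5 K
Heat flows outward, so T_out = T_in − ΔT = 247 − 223.5 = 23.5 °C

T_out = 23.5 °C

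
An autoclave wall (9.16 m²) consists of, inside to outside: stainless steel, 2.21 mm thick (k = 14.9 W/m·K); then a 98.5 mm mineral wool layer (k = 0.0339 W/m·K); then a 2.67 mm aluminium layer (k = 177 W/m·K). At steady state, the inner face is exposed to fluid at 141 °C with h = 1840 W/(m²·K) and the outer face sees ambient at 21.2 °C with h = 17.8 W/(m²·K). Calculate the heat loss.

Q = 370 W

Treat each layer as a resistance in series:
  R_conv,in = 1/(hA) = 1/(1840·9.16) = 5.933×10^-5 K/W
  R_stainless steel = L/(kA) = 0.00221/(14.9·9.16) = 1.619×10^-5 K/W
  R_mineral wool = L/(kA) = 0.0985/(0.0339·9.16) = 0.3172 K/W
  R_aluminium = L/(kA) = 0.00267/(177·9.16) = 1.647×10^-6 K/W
  R_conv,out = 1/(hA) = 1/(17.8·9.16) = 0.006133 K/W
ΣR = 5.933×10^-5 + 1.619×10^-5 + 0.3172 + 1.647×10^-6 + 0.006133 = 0.3234 K/W
Q = ΔT/ΣR = (141 °C − 21.2 °C)/0.3234 = 370 W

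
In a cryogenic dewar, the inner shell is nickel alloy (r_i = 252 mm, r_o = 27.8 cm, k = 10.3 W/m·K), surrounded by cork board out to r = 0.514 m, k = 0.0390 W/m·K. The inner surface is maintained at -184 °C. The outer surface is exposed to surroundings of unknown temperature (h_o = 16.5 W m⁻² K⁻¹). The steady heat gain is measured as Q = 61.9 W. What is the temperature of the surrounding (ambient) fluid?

T_out = 25.9 °C

Sum the resistances:
  R_nickel alloy = (1/0.252 − 1/0.278)/(4πk) = 0.3711/(4π·10.3) = 0.002867 K/W
  R_cork board = (1/0.278 − 1/0.514)/(4πk) = 1.652/(4π·0.0390) = 3.370 K/W
  R_conv,out = 1/(4πr²h) = 1/(4π·0.514²·16.5) = 0.01825 K/W
ΣR = 3.391 K/W
ΔT = Q·ΣR = 61.9 × 3.391 = 209.9 K
Heat flows inward, so T_out = T_in + ΔT = -184 + 209.9 = 25.9 °C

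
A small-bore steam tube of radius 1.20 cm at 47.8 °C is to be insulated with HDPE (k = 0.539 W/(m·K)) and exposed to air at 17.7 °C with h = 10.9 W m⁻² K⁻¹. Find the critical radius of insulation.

r_cr = 4.94 cm

For a cylinder, r_cr = k_ins/h = 0.539/10.9 = 0.0494 m = 4.94 cm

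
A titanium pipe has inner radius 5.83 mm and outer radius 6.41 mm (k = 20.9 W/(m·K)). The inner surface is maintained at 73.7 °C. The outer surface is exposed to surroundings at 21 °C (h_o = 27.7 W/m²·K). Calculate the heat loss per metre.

Q' = 58.7 W/m

Treat each layer as a resistance in series:
  R'_titanium = ln(0.00641/0.00583)/(2πk) = 0.09484/(2π·20.9) = 7.222×10^-4 m·K/W
  R'_conv,out = 1/(2πr h) = 1/(2π·0.00641·27.7) = 0.8964 m·K/W
ΣR = 7.222×10^-4 + 0.8964 = 0.8971 m·K/W
Q' = ΔT/ΣR = (73.7 °C − 21 °C)/0.8971 = 58.7 W/m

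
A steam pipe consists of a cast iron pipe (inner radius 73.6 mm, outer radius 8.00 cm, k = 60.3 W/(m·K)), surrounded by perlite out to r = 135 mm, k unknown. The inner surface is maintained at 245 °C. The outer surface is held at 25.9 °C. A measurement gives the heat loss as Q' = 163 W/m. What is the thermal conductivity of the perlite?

k = 0.0620 W/m·K

ΣR = ΔT/Q' = |245 − 25.9|/163 = 1.344 m·K/W
Known resistances:
  R'_cast iron = ln(0.0800/0.0736)/(2πk) = 0.08338/(2π·60.3) = 2.201×10^-4 m·K/W
R_perlite = ΣR − ΣR_known = 1.344 − 2.201×10^-4 = 1.344 m·K/W
ln(r₂/r₁)/(2πk) = 1.344 ⇒ k = 0.5232/(2π·1.344) = 0.0620 W/m·K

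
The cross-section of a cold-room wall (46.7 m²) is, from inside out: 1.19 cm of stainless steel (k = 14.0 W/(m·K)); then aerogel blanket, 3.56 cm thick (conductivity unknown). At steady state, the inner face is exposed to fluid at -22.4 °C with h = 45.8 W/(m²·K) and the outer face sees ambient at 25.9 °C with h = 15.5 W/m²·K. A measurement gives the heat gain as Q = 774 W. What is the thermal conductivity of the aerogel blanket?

ΣR = ΔT/Q = |-22.4 − 25.9|/774 = 0.06240 K/W
Known resistances:
  R_conv,in = 1/(hA) = 1/(45.8·46.7) = 4.675×10^-4 K/W
  R_stainless steel = L/(kA) = 0.0119/(14.0·46.7) = 1.820×10^-5 K/W
  R_conv,out = 1/(hA) = 1/(15.5·46.7) = 0.001382 K/W
R_aerogel blanket = ΣR − ΣR_known = 0.06240 − 0.001868 = 0.06053 K/W
L/(kA) = 0.06053 ⇒ k = 0.0356/(0.06053·46.7) = 0.0126 W/m·K

k = 0.0126 W/m·K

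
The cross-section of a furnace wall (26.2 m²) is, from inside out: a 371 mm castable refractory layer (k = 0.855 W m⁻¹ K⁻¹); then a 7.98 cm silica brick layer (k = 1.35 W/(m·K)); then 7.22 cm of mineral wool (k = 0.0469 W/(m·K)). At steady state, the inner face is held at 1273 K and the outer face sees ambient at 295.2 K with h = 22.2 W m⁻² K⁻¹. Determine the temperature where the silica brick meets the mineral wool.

Series thermal resistances, inner to outer:
  R_castable refractory = L/(kA) = 0.371/(0.855·26.2) = 0.01656 K/W
  R_silica brick = L/(kA) = 0.0798/(1.35·26.2) = 0.002256 K/W
  R_mineral wool = L/(kA) = 0.0722/(0.0469·26.2) = 0.05876 K/W
  R_conv,out = 1/(hA) = 1/(22.2·26.2) = 0.001719 K/W
ΣR = 0.01656 + 0.002256 + 0.05876 + 0.001719 = 0.07930 K/W
Q = ΔT/ΣR = (1273 K − 295.2 K)/0.07930 = 12330 W
From the inner boundary to the silica brick/mineral wool interface, ΣR_partial = 0.01882 K/W.
T_interface = T_in − Q·ΣR_partial = 1273 K − (12330)(0.01882) = 1041 K

T = 1041 K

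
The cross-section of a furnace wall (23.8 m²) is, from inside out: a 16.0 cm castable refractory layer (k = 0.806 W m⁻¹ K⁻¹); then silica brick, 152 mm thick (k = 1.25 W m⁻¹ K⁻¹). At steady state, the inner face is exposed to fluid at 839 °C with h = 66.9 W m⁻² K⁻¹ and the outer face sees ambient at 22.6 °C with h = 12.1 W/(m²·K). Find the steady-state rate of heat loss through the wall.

Q = 46500 W

Resistance network (inner→outer):
  R_conv,in = 1/(hA) = 1/(66.9·23.8) = 6.281×10^-4 K/W
  R_castable refractory = L/(kA) = 0.160/(0.806·23.8) = 0.008341 K/W
  R_silica brick = L/(kA) = 0.152/(1.25·23.8) = 0.005109 K/W
  R_conv,out = 1/(hA) = 1/(12.1·23.8) = 0.003472 K/W
ΣR = 6.281×10^-4 + 0.008341 + 0.005109 + 0.003472 = 0.01755 K/W
Q = ΔT/ΣR = (839 °C − 22.6 °C)/0.01755 = 46500 W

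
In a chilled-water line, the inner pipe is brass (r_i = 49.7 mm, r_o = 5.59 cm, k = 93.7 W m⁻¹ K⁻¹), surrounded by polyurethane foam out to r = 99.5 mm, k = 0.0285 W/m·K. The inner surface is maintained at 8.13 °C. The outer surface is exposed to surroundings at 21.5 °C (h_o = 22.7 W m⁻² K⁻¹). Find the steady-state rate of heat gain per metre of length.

Q' = 4.06 W/m

Treat each layer as a resistance in series:
  R'_brass = ln(0.0559/0.0497)/(2πk) = 0.1176/(2π·93.7) = 1.997×10^-4 m·K/W
  R'_polyurethane foam = ln(0.0995/0.0559)/(2πk) = 0.5766/(2π·0.0285) = 3.220 m·K/W
  R'_conv,out = 1/(2πr h) = 1/(2π·0.0995·22.7) = 0.07046 m·K/W
ΣR = 1.997×10^-4 + 3.220 + 0.07046 = 3.291 m·K/W
Q' = ΔT/ΣR = (8.13 °C − 21.5 °C)/3.291 = -4.06 W/m
(Negative Q' ⇒ heat flows inward; heat gain = 4.06 W/m.)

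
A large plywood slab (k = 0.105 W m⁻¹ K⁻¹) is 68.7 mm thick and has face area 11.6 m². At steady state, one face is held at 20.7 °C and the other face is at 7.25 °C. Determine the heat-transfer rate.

Q = kA·ΔT/L = 0.105 × 11.6 × |20.7 °C − 7.25 °C| / 0.0687 = 238 W

Q = 238 W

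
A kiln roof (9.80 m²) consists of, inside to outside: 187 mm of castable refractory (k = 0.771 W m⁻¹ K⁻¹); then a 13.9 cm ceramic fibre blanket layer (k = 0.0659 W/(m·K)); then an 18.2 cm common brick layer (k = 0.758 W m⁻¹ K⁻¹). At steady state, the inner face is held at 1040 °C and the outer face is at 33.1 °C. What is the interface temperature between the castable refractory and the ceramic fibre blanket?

Series thermal resistances, inner to outer:
  R_castable refractory = L/(kA) = 0.187/(0.771·9.80) = 0.02475 K/W
  R_ceramic fibre blanket = L/(kA) = 0.139/(0.0659·9.80) = 0.2152 K/W
  R_common brick = L/(kA) = 0.182/(0.758·9.80) = 0.02450 K/W
ΣR = 0.02475 + 0.2152 + 0.02450 = 0.2645 K/W
Q = ΔT/ΣR = (1040 °C − 33.1 °C)/0.2645 = 3807 W
From the inner boundary to the castable refractory/ceramic fibre blanket interface, ΣR_partial = 0.02475 K/W.
T_interface = T_in − Q·ΣR_partial = 1040 °C − (3807)(0.02475) = 946 °C

T = 946 °C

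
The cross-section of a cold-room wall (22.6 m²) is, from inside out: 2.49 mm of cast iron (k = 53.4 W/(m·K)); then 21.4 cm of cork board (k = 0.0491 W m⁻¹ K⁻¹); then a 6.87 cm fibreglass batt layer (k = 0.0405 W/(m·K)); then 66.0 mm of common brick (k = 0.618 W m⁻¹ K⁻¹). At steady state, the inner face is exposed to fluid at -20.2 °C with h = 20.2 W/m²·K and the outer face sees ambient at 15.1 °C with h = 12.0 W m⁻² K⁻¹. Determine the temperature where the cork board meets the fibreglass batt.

T = 4.52 °C

Resistance network (inner→outer):
  R_conv,in = 1/(hA) = 1/(20.2·22.6) = 0.002190 K/W
  R_cast iron = L/(kA) = 0.00249/(53.4·22.6) = 2.063×10^-6 K/W
  R_cork board = L/(kA) = 0.214/(0.0491·22.6) = 0.1929 K/W
  R_fibreglass batt = L/(kA) = 0.0687/(0.0405·22.6) = 0.07506 K/W
  R_common brick = L/(kA) = 0.0660/(0.618·22.6) = 0.004725 K/W
  R_conv,out = 1/(hA) = 1/(12.0·22.6) = 0.003687 K/W
ΣR = 0.002190 + 2.063×10^-6 + 0.1929 + 0.07506 + 0.004725 + 0.003687 = 0.2786 K/W
Q = ΔT/ΣR = (-20.2 °C − 15.1 °C)/0.2786 = -126.7 W
From the inner boundary to the cork board/fibreglass batt interface, ΣR_partial = 0.1951 K/W.
T_interface = T_in − Q·ΣR_partial = -20.2 °C − (-126.7)(0.1951) = 4.52 °C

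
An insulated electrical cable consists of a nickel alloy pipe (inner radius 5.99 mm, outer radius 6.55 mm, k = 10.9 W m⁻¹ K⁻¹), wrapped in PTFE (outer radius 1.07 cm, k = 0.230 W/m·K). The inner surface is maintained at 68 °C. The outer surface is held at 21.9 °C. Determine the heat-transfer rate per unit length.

Q' = 135 W/m

Treat each layer as a resistance in series:
  R'_nickel alloy = ln(0.00655/0.00599)/(2πk) = 0.08937/(2π·10.9) = 0.001305 m·K/W
  R'_PTFE = ln(0.0107/0.00655)/(2πk) = 0.4908/(2π·0.230) = 0.3396 m·K/W
ΣR = 0.001305 + 0.3396 = 0.3409 m·K/W
Q' = ΔT/ΣR = (68 °C − 21.9 °C)/0.3409 = 135 W/m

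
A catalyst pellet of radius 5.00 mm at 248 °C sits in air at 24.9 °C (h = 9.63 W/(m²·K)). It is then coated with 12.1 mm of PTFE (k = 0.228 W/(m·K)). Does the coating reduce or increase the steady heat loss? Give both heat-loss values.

Critical radius for a sphere: r_cr = 2k/h = 0.0474 m = 4.74 cm.
Outer radius after coating: r₂ = 0.00500 + 0.0121 = 0.01710 m.
Since r₁ < r_cr and r₂ ≤ r_cr, the coating moves toward the maximum at r_cr — heat loss rises.
Bare: R = 1/(4πr₁²h) = 330.5 K/W; Q = 223.1/330.5 = 0.675 W.
Coated: R = R_cond + R_conv = 77.65 K/W; Q = 223.1/77.65 = 2.87 W.

increases: 0.675 → 2.87 W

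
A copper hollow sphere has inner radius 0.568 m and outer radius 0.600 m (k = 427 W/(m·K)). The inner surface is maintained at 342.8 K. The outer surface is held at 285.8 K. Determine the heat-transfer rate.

Q = 4πk·ΔT/(1/r₁ − 1/r₂) = 4π × 427 × 57 / (1/0.568 − 1/0.600) = 3.26×10^6 W

Q = 3260 kW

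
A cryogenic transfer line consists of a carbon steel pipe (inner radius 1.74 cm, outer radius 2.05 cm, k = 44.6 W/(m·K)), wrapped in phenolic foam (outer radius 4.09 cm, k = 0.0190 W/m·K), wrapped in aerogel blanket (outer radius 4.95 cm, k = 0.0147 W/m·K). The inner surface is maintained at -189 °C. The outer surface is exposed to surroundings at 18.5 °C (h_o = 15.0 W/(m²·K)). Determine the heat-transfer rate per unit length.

Q' = 25.7 W/m

Treat each layer as a resistance in series:
  R'_carbon steel = ln(0.0205/0.0174)/(2πk) = 0.1640/(2π·44.6) = 5.851×10^-4 m·K/W
  R'_phenolic foam = ln(0.0409/0.0205)/(2πk) = 0.6907/(2π·0.0190) = 5.786 m·K/W
  R'_aerogel blanket = ln(0.0495/0.0409)/(2πk) = 0.1908/(2π·0.0147) = 2.066 m·K/W
  R'_conv,out = 1/(2πr h) = 1/(2π·0.0495·15.0) = 0.2144 m·K/W
ΣR = 5.851×10^-4 + 5.786 + 2.066 + 0.2144 = 8.067 m·K/W
Q' = ΔT/ΣR = (-189 °C − 18.5 °C)/8.067 = -25.7 W/m
(Negative Q' ⇒ heat flows inward; heat gain = 25.7 W/m.)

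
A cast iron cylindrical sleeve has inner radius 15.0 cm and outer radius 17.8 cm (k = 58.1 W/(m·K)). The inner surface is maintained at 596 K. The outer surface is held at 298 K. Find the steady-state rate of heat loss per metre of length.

Q' = 6.36×10^5 W/m

Q' = 2πk·ΔT/ln(r₂/r₁) = 2π × 58.1 × 298 / ln(0.178/0.150) = 6.36×10^5 W/m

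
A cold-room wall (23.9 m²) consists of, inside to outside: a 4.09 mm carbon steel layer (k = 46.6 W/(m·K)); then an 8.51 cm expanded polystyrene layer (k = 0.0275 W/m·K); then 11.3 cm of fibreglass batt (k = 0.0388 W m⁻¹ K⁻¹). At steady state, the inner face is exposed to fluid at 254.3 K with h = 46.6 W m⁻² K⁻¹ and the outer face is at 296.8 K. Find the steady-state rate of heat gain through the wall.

Treat each layer as a resistance in series:
  R_conv,in = 1/(hA) = 1/(46.6·23.9) = 8.979×10^-4 K/W
  R_carbon steel = L/(kA) = 0.00409/(46.6·23.9) = 3.672×10^-6 K/W
  R_expanded polystyrene = L/(kA) = 0.0851/(0.0275·23.9) = 0.1295 K/W
  R_fibreglass batt = L/(kA) = 0.113/(0.0388·23.9) = 0.1219 K/W
ΣR = 8.979×10^-4 + 3.672×10^-6 + 0.1295 + 0.1219 = 0.2523 K/W
Q = ΔT/ΣR = (254.3 K − 296.8 K)/0.2523 = -168 W
(Negative Q ⇒ heat flows inward; heat gain = 168 W.)

Q = 168 W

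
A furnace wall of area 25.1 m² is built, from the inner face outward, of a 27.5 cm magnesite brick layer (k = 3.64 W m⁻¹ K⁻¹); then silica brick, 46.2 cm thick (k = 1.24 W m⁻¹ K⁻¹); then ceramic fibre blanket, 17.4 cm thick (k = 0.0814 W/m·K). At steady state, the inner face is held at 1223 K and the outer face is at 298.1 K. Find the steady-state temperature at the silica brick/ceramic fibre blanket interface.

Resistance network (inner→outer):
  R_magnesite brick = L/(kA) = 0.275/(3.64·25.1) = 0.003010 K/W
  R_silica brick = L/(kA) = 0.462/(1.24·25.1) = 0.01484 K/W
  R_ceramic fibre blanket = L/(kA) = 0.174/(0.0814·25.1) = 0.08516 K/W
ΣR = 0.003010 + 0.01484 + 0.08516 = 0.1030 K/W
Q = ΔT/ΣR = (1223 K − 298.1 K)/0.1030 = 8980 W
From the inner boundary to the silica brick/ceramic fibre blanket interface, ΣR_partial = 0.01785 K/W.
T_interface = T_in − Q·ΣR_partial = 1223 K − (8980)(0.01785) = 1063 K

T = 1063 K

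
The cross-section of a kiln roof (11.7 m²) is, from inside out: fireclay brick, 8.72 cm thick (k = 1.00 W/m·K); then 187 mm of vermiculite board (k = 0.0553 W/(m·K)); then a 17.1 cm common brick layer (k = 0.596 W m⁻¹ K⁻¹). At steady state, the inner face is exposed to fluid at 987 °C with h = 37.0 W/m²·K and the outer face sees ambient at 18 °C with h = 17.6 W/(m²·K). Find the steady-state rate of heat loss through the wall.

Treat each layer as a resistance in series:
  R_conv,in = 1/(hA) = 1/(37.0·11.7) = 0.002310 K/W
  R_fireclay brick = L/(kA) = 0.0872/(1.00·11.7) = 0.007453 K/W
  R_vermiculite board = L/(kA) = 0.187/(0.0553·11.7) = 0.2890 K/W
  R_common brick = L/(kA) = 0.171/(0.596·11.7) = 0.02452 K/W
  R_conv,out = 1/(hA) = 1/(17.6·11.7) = 0.004856 K/W
ΣR = 0.002310 + 0.007453 + 0.2890 + 0.02452 + 0.004856 = 0.3281 K/W
Q = ΔT/ΣR = (987 °C − 18 °C)/0.3281 = 2950 W

Q = 2950 W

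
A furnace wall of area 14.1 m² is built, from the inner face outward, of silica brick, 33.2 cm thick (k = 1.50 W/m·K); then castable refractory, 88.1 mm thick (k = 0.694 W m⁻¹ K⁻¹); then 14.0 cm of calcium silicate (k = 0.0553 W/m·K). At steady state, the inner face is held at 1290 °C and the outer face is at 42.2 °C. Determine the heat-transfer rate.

Treat each layer as a resistance in series:
  R_silica brick = L/(kA) = 0.332/(1.50·14.1) = 0.01570 K/W
  R_castable refractory = L/(kA) = 0.0881/(0.694·14.1) = 0.009003 K/W
  R_calcium silicate = L/(kA) = 0.140/(0.0553·14.1) = 0.1795 K/W
ΣR = 0.01570 + 0.009003 + 0.1795 = 0.2042 K/W
Q = ΔT/ΣR = (1290 °C − 42.2 °C)/0.2042 = 6110 W

Q = 6110 W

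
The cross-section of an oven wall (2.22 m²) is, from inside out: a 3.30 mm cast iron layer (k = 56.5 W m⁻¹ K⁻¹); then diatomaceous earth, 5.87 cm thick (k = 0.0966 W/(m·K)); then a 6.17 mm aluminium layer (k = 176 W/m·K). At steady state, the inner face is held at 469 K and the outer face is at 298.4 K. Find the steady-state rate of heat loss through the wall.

Series thermal resistances, inner to outer:
  R_cast iron = L/(kA) = 0.00330/(56.5·2.22) = 2.631×10^-5 K/W
  R_diatomaceous earth = L/(kA) = 0.0587/(0.0966·2.22) = 0.2737 K/W
  R_aluminium = L/(kA) = 0.00617/(176·2.22) = 1.579×10^-5 K/W
ΣR = 2.631×10^-5 + 0.2737 + 1.579×10^-5 = 0.2737 K/W
Q = ΔT/ΣR = (469 K − 298.4 K)/0.2737 = 623 W

Q = 623 W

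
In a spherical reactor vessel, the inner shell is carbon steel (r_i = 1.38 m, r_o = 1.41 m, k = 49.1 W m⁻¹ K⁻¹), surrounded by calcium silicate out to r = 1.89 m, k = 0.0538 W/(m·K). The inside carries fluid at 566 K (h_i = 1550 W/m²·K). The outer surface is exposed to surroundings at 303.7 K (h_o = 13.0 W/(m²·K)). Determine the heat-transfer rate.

Treat each layer as a resistance in series:
  R_conv,in = 1/(4πr²h) = 1/(4π·1.38²·1550) = 2.696×10^-5 K/W
  R_carbon steel = (1/1.38 − 1/1.41)/(4πk) = 0.01542/(4π·49.1) = 2.499×10^-5 K/W
  R_calcium silicate = (1/1.41 − 1/1.89)/(4πk) = 0.1801/(4π·0.0538) = 0.2664 K/W
  R_conv,out = 1/(4πr²h) = 1/(4π·1.89²·13.0) = 0.001714 K/W
ΣR = 2.696×10^-5 + 2.499×10^-5 + 0.2664 + 0.001714 = 0.2682 K/W
Q = ΔT/ΣR = (566 K − 303.7 K)/0.2682 = 978 W

Q = 978 W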